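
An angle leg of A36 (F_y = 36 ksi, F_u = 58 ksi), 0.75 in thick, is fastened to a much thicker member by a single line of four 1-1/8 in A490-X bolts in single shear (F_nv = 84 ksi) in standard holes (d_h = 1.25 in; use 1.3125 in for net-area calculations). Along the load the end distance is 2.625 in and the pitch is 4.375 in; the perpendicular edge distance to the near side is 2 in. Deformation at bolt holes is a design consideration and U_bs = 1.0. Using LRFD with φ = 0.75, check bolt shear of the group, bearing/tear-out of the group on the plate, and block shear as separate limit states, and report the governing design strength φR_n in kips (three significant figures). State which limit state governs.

235 kips (block shear governs)

Bolt shear: A_b = π·1.125²/4 = 0.994 in²; R_n = 84 × 0.994 × 4 × 1 = 334 kips → 0.75 × 334 = 250 kips.
Bearing: edge l_c = 2, r_n = 104.4 kips; interior l_c = 3.125, r_n = 117.4 kips; R_n = 104.4 + 3·117.4 = 456.7 kips → 343 kips.
Block shear: A_gv = 11.81, A_nv = 8.367, A_nt = 1.008 in²; R_n = min(0.6F_uA_nv, 0.6F_yA_gv) + U_bs·F_u·A_nt = 313.6 kips → 235 kips.
Block shear governs: 235 kips.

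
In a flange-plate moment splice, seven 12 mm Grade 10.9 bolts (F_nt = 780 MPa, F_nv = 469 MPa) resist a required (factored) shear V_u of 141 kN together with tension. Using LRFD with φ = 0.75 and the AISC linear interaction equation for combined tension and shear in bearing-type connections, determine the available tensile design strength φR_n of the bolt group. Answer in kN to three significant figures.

368 kN

A_b = π·12²/4 = 113.1 mm²; f_rv = 141 × 1000 / (7 × 113.1) = 178.1 MPa.
F'_nt = 1.3 F_nt − (F_nt / φF_nv) f_rv = 1.3·780 − (780/(0.75·469))·178.1 = 619.1 MPa, capped at F_nt → F'_nt = 619.1 MPa.
R_n = F'_nt · A_b · n = 619.1 × 113.1 × 7 / 1000 = 490.1 kN.
Design strength φR_n = 0.75 × 490.1 = 368 kN.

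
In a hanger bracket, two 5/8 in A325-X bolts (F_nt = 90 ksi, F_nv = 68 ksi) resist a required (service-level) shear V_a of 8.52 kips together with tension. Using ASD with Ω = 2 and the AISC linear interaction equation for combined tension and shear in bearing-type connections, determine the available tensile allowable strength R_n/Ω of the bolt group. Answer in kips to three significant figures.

A_b = π·0.625²/4 = 0.3068 in²; f_rv = 8.52 / (2 × 0.3068) = 13.89 ksi.
F'_nt = 1.3 F_nt − (Ω F_nt / F_nv) f_rv = 1.3·90 − (2·90/68)·13.89 = 80.24 ksi, capped at F_nt → F'_nt = 80.24 ksi.
R_n = F'_nt · A_b · n = 80.24 × 0.3068 × 2 = 49.24 kips.
Allowable strength R_n/Ω = 49.24 / 2 = 24.6 kips.

24.6 kips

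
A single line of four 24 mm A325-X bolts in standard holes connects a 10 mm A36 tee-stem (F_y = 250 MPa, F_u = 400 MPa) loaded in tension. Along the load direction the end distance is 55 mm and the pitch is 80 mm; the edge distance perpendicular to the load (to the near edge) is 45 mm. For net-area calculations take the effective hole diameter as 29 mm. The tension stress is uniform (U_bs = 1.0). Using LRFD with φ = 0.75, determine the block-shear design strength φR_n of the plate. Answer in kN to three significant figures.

423 kN

Shear plane L_v = 55 + 3·80 = 295 mm; A_gv = 295 × 10 = 2950 mm².
A_nv = (295 − 3.5·29) × 10 = 1935 mm².
A_nt = (45 − 0.5·29) × 10 = 305 mm².
0.6 F_u A_nv = 464.4 kN; 0.6 F_y A_gv = 442.5 kN → shear yielding governs the shear term.
R_n = 442.5 + 1.0 × 400 × 305 / 1000 = 564.5 kN.
Design strength φR_n = 0.75 × 564.5 = 423 kN.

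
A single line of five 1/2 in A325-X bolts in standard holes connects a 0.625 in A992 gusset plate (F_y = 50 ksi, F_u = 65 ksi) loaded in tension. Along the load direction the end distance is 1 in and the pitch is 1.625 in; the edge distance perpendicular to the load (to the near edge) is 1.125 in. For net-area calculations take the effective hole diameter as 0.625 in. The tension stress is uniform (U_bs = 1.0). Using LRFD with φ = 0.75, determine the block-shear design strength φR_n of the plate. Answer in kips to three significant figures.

Shear plane L_v = 1 + 4·1.625 = 7.5 in; A_gv = 7.5 × 0.625 = 4.688 in².
A_nv = (7.5 − 4.5·0.625) × 0.625 = 2.93 in².
A_nt = (1.125 − 0.5·0.625) × 0.625 = 0.5078 in².
0.6 F_u A_nv = 114.3 kips; 0.6 F_y A_gv = 140.6 kips → shear rupture governs the shear term.
R_n = 114.3 + 1.0 × 65 × 0.5078 = 147.3 kips.
Design strength φR_n = 0.75 × 147.3 = 110 kips.

110 kips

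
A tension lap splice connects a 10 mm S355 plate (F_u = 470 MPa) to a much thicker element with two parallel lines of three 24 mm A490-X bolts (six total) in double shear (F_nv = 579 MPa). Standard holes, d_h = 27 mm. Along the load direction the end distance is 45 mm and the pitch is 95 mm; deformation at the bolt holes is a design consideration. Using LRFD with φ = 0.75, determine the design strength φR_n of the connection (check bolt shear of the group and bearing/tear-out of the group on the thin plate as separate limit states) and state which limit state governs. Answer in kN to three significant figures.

Bolt shear: A_b = π·24²/4 = 452.4 mm²; R_n = 579 × 452.4 × 6 × 2 / 1000 = 3143 kN → 0.75 × 3143 = 2360 kN.
Bearing (1.2 l_c t F_u ≤ 2.4 d t F_u): upper limit = 2.4·24·10·470 / 1000 = 270.7 kN.
  Edge l_c = 45 − 27/2 = 31.5 → r_n = 177.7 kN; interior l_c = 95 − 27 = 68 → r_n = 270.7 kN.
  R_n,bearing = 2·177.7 + 4·270.7 = 1438 kN → 0.75 × 1438 = 1080 kN.
Bearing governs: 1080 kN.

1080 kN (bearing governs)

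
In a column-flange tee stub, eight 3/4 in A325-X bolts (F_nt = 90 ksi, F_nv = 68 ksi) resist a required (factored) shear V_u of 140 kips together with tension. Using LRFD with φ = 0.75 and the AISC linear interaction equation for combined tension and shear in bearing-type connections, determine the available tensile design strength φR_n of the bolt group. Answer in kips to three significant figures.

A_b = π·0.75²/4 = 0.4418 in²; f_rv = 140 / (8 × 0.4418) = 39.61 ksi.
F'_nt = 1.3 F_nt − (F_nt / φF_nv) f_rv = 1.3·90 − (90/(0.75·68))·39.61 = 47.1 ksi, capped at F_nt → F'_nt = 47.1 ksi.
R_n = F'_nt · A_b · n = 47.1 × 0.4418 × 8 = 166.5 kips.
Design strength φR_n = 0.75 × 166.5 = 125 kips.

125 kips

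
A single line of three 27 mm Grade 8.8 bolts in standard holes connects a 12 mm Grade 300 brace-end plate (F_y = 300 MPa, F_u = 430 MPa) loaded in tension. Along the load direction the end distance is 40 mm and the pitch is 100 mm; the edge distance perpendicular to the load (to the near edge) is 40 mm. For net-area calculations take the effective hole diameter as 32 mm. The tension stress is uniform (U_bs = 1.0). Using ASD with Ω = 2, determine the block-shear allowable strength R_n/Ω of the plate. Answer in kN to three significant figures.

Shear plane L_v = 40 + 2·100 = 240 mm; A_gv = 240 × 12 = 2880 mm².
A_nv = (240 − 2.5·32) × 12 = 1920 mm².
A_nt = (40 − 0.5·32) × 12 = 288 mm².
0.6 F_u A_nv = 495.4 kN; 0.6 F_y A_gv = 518.4 kN → shear rupture governs the shear term.
R_n = 495.4 + 1.0 × 430 × 288 / 1000 = 619.2 kN.
Allowable strength R_n/Ω = 619.2 / 2 = 310 kN.

310 kN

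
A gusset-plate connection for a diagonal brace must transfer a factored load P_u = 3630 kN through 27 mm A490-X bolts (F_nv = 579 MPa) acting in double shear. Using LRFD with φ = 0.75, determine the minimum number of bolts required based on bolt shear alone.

A_b = π·27²/4 = 572.6 mm².
Per-bolt design strength φR_n = 0.75 × 579 × 572.6 × 2 / 1000 = 497.3 kN.
n ≥ 3630 / 497.3 = 7.3 → use 8 bolts.

8 bolts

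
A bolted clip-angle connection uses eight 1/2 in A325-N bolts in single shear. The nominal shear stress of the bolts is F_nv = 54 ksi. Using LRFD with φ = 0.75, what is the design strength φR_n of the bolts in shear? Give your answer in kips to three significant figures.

63.6 kips

A_b = π × 0.5² / 4 = 0.1963 in².
R_n = F_nv · A_b · n · n_s = 54 × 0.1963 × 8 × 1 = 84.82 kips.
Design strength φR_n = 0.75 × 84.82 = 63.6 kips.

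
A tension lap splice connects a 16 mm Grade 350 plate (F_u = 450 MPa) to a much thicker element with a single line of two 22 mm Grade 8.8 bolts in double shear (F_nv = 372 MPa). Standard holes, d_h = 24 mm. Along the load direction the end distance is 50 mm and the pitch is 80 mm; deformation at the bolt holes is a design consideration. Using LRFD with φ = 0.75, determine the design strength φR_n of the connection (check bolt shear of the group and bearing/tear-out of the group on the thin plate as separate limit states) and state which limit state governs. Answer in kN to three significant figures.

Bolt shear: A_b = π·22²/4 = 380.1 mm²; R_n = 372 × 380.1 × 2 × 2 / 1000 = 565.6 kN → 0.75 × 565.6 = 424 kN.
Bearing (1.2 l_c t F_u ≤ 2.4 d t F_u): upper limit = 2.4·22·16·450 / 1000 = 380.2 kN.
  Edge l_c = 50 − 24/2 = 38 → r_n = 328.3 kN; interior l_c = 80 − 24 = 56 → r_n = 380.2 kN.
  R_n,bearing = 1·328.3 + 1·380.2 = 708.5 kN → 0.75 × 708.5 = 531 kN.
Bolt shear governs: 424 kN.

424 kN (bolt shear governs)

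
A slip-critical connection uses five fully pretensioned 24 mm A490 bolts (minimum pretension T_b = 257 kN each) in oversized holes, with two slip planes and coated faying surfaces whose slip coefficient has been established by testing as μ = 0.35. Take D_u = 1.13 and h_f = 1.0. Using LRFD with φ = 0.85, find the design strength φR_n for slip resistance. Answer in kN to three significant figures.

R_n = μ · D_u · h_f · T_b · n_s · n_b = 0.35 × 1.13 × 1.0 × 257 × 2 × 5 = 1016 kN.
Design strength φR_n = 0.85 × 1016 = 864 kN.

864 kN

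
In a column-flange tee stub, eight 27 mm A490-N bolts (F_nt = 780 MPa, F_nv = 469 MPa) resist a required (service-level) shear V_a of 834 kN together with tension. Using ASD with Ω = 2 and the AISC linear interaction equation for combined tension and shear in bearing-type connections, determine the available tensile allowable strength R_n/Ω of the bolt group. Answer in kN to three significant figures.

A_b = π·27²/4 = 572.6 mm²; f_rv = 834 × 1000 / (8 × 572.6) = 182.1 MPa.
F'_nt = 1.3 F_nt − (Ω F_nt / F_nv) f_rv = 1.3·780 − (2·780/469)·182.1 = 408.4 MPa, capped at F_nt → F'_nt = 408.4 MPa.
R_n = F'_nt · A_b · n = 408.4 × 572.6 × 8 / 1000 = 1870 kN.
Allowable strength R_n/Ω = 1870 / 2 = 935 kN.

935 kN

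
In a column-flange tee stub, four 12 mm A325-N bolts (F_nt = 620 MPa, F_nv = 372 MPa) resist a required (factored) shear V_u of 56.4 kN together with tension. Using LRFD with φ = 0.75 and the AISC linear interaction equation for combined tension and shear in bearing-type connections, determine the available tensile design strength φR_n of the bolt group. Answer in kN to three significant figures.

A_b = π·12²/4 = 113.1 mm²; f_rv = 56.4 × 1000 / (4 × 113.1) = 124.7 MPa.
F'_nt = 1.3 F_nt − (F_nt / φF_nv) f_rv = 1.3·620 − (620/(0.75·372))·124.7 = 529 MPa, capped at F_nt → F'_nt = 529 MPa.
R_n = F'_nt · A_b · n = 529 × 113.1 × 4 / 1000 = 239.3 kN.
Design strength φR_n = 0.75 × 239.3 = 179 kN.

179 kN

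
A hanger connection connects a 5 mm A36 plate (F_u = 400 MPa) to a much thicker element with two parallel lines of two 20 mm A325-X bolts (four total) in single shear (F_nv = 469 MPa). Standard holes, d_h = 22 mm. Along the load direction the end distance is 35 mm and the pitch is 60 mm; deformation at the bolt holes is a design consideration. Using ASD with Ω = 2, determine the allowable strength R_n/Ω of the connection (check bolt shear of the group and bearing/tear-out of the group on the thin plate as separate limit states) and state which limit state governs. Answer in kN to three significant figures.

149 kN (bearing governs)

Bolt shear: A_b = π·20²/4 = 314.2 mm²; R_n = 469 × 314.2 × 4 × 1 / 1000 = 589.4 kN → 589.4 / 2 = 295 kN.
Bearing (1.2 l_c t F_u ≤ 2.4 d t F_u): upper limit = 2.4·20·5·400 / 1000 = 96 kN.
  Edge l_c = 35 − 22/2 = 24 → r_n = 57.6 kN; interior l_c = 60 − 22 = 38 → r_n = 91.2 kN.
  R_n,bearing = 2·57.6 + 2·91.2 = 297.6 kN → 297.6 / 2 = 149 kN.
Bearing governs: 149 kN.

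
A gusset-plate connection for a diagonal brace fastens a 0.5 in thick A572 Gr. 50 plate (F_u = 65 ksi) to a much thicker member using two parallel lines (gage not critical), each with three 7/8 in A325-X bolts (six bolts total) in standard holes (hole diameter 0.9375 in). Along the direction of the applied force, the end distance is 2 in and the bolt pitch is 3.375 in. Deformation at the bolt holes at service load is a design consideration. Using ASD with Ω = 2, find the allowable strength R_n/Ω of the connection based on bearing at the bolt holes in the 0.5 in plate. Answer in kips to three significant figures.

Per bolt r_n = 1.2 l_c t F_u ≤ 2.4 d t F_u; upper limit = 2.4 × 0.875 × 0.5 × 65 = 68.25 kips.
Edge bolt: l_c = 2 − 0.9375/2 = 1.531 in → 1.2 × 1.531 × 0.5 × 65 = 59.72 → r_n = 59.72 kips.
Interior bolts: l_c = 3.375 − 0.9375 = 2.438 in → 1.2 × 2.438 × 0.5 × 65 = 95.06 → r_n = 68.25 kips.
R_n = 2 × 59.72 + 4 × 68.25 = 392.4 kips.
Allowable strength R_n/Ω = 392.4 / 2 = 196 kips.

196 kips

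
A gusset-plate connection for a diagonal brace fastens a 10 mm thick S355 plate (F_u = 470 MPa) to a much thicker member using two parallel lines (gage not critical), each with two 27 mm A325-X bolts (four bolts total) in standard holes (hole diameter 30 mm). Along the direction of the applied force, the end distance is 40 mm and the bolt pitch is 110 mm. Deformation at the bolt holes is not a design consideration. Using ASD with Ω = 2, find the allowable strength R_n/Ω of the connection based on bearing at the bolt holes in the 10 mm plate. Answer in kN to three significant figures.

557 kN

Per bolt r_n = 1.5 l_c t F_u ≤ 3.0 d t F_u; upper limit = 3.0 × 27 × 10 × 470 / 1000 = 380.7 kN.
Edge bolt: l_c = 40 − 30/2 = 25 mm → 1.5 × 25 × 10 × 470 / 1000 = 176.2 → r_n = 176.2 kN.
Interior bolts: l_c = 110 − 30 = 80 mm → 1.5 × 80 × 10 × 470 / 1000 = 564 → r_n = 380.7 kN.
R_n = 2 × 176.2 + 2 × 380.7 = 1114 kN.
Allowable strength R_n/Ω = 1114 / 2 = 557 kN.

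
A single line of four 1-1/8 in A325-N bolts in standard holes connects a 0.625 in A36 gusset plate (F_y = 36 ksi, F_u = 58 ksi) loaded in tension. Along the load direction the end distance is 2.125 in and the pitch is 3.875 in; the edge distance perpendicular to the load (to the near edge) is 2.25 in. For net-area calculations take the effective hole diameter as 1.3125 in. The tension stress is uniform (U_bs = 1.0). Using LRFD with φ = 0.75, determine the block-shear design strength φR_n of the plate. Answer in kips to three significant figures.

Shear plane L_v = 2.125 + 3·3.875 = 13.75 in; A_gv = 13.75 × 0.625 = 8.594 in².
A_nv = (13.75 − 3.5·1.3125) × 0.625 = 5.723 in².
A_nt = (2.25 − 0.5·1.3125) × 0.625 = 0.9961 in².
0.6 F_u A_nv = 199.1 kips; 0.6 F_y A_gv = 185.6 kips → shear yielding governs the shear term.
R_n = 185.6 + 1.0 × 58 × 0.9961 = 243.4 kips.
Design strength φR_n = 0.75 × 243.4 = 183 kips.

183 kips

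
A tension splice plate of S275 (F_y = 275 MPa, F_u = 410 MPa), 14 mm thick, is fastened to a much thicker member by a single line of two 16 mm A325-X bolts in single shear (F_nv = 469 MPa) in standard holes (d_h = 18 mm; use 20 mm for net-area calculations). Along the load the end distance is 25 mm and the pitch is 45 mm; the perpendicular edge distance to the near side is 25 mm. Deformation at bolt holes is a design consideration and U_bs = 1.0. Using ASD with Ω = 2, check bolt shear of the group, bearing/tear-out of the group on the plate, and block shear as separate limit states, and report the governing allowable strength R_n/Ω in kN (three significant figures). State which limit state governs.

Bolt shear: A_b = π·16²/4 = 201.1 mm²; R_n = 469 × 201.1 × 2 × 1 / 1000 = 188.6 kN → 188.6 / 2 = 94.3 kN.
Bearing: edge l_c = 16, r_n = 110.2 kN; interior l_c = 27, r_n = 186 kN; R_n = 110.2 + 1·186 = 296.2 kN → 148 kN.
Block shear: A_gv = 980, A_nv = 560, A_nt = 210 mm²; R_n = min(0.6F_uA_nv, 0.6F_yA_gv) + U_bs·F_u·A_nt = 223.9 kN → 112 kN.
Bolt shear governs: 94.3 kN.

94.3 kN (bolt shear governs)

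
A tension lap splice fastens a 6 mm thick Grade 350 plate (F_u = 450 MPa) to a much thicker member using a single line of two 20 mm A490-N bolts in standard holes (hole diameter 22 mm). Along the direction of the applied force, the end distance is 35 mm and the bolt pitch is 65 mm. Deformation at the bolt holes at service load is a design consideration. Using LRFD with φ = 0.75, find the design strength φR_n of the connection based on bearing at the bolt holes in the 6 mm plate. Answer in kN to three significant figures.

Per bolt r_n = 1.2 l_c t F_u ≤ 2.4 d t F_u; upper limit = 2.4 × 20 × 6 × 450 / 1000 = 129.6 kN.
Edge bolt: l_c = 35 − 22/2 = 24 mm → 1.2 × 24 × 6 × 450 / 1000 = 77.76 → r_n = 77.76 kN.
Interior bolts: l_c = 65 − 22 = 43 mm → 1.2 × 43 × 6 × 450 / 1000 = 139.3 → r_n = 129.6 kN.
R_n = 1 × 77.76 + 1 × 129.6 = 207.4 kN.
Design strength φR_n = 0.75 × 207.4 = 156 kN.

156 kN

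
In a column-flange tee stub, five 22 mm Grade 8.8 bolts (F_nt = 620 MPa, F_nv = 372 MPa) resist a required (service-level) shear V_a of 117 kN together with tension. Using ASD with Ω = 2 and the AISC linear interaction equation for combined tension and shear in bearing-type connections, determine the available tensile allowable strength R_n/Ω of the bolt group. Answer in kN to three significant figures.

571 kN

A_b = π·22²/4 = 380.1 mm²; f_rv = 117 × 1000 / (5 × 380.1) = 61.56 MPa.
F'_nt = 1.3 F_nt − (Ω F_nt / F_nv) f_rv = 1.3·620 − (2·620/372)·61.56 = 600.8 MPa, capped at F_nt → F'_nt = 600.8 MPa.
R_n = F'_nt · A_b · n = 600.8 × 380.1 × 5 / 1000 = 1142 kN.
Allowable strength R_n/Ω = 1142 / 2 = 571 kN.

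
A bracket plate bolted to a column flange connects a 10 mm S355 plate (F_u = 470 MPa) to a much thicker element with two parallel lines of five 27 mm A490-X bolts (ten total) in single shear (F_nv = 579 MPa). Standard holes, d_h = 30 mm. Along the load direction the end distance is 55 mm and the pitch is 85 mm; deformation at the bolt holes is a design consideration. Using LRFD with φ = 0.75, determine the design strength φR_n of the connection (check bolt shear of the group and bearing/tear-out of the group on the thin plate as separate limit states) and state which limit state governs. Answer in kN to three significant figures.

Bolt shear: A_b = π·27²/4 = 572.6 mm²; R_n = 579 × 572.6 × 10 × 1 / 1000 = 3315 kN → 0.75 × 3315 = 2490 kN.
Bearing (1.2 l_c t F_u ≤ 2.4 d t F_u): upper limit = 2.4·27·10·470 / 1000 = 304.6 kN.
  Edge l_c = 55 − 30/2 = 40 → r_n = 225.6 kN; interior l_c = 85 − 30 = 55 → r_n = 304.6 kN.
  R_n,bearing = 2·225.6 + 8·304.6 = 2888 kN → 0.75 × 2888 = 2170 kN.
Bearing governs: 2170 kN.

2170 kN (bearing governs)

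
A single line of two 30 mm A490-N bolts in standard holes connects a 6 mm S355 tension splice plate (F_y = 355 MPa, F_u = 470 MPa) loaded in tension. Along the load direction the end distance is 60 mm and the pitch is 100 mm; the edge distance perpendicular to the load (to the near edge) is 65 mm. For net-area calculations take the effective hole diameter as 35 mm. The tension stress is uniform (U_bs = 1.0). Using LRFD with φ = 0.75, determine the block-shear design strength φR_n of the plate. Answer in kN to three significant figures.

Shear plane L_v = 60 + 1·100 = 160 mm; A_gv = 160 × 6 = 960 mm².
A_nv = (160 − 1.5·35) × 6 = 645 mm².
A_nt = (65 − 0.5·35) × 6 = 285 mm².
0.6 F_u A_nv = 181.9 kN; 0.6 F_y A_gv = 204.5 kN → shear rupture governs the shear term.
R_n = 181.9 + 1.0 × 470 × 285 / 1000 = 315.8 kN.
Design strength φR_n = 0.75 × 315.8 = 237 kN.

237 kN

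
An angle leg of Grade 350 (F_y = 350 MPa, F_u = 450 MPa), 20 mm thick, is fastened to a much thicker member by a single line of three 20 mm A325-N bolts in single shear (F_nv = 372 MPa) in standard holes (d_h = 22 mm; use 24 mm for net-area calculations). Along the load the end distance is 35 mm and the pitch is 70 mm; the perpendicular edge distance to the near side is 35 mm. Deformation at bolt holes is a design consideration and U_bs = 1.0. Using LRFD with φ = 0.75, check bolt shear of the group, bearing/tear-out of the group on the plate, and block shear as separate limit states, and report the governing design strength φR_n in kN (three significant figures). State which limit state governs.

263 kN (bolt shear governs)

Bolt shear: A_b = π·20²/4 = 314.2 mm²; R_n = 372 × 314.2 × 3 × 1 / 1000 = 350.6 kN → 0.75 × 350.6 = 263 kN.
Bearing: edge l_c = 24, r_n = 259.2 kN; interior l_c = 48, r_n = 432 kN; R_n = 259.2 + 2·432 = 1123 kN → 842 kN.
Block shear: A_gv = 3500, A_nv = 2300, A_nt = 460 mm²; R_n = min(0.6F_uA_nv, 0.6F_yA_gv) + U_bs·F_u·A_nt = 828 kN → 621 kN.
Bolt shear governs: 263 kN.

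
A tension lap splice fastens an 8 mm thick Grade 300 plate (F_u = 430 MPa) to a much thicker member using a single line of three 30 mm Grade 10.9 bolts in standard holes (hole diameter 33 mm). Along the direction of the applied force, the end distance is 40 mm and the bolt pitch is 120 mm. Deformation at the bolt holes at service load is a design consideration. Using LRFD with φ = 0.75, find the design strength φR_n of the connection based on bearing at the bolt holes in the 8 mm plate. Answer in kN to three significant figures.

Per bolt r_n = 1.2 l_c t F_u ≤ 2.4 d t F_u; upper limit = 2.4 × 30 × 8 × 430 / 1000 = 247.7 kN.
Edge bolt: l_c = 40 − 33/2 = 23.5 mm → 1.2 × 23.5 × 8 × 430 / 1000 = 97.01 → r_n = 97.01 kN.
Interior bolts: l_c = 120 − 33 = 87 mm → 1.2 × 87 × 8 × 430 / 1000 = 359.1 → r_n = 247.7 kN.
R_n = 1 × 97.01 + 2 × 247.7 = 592.4 kN.
Design strength φR_n = 0.75 × 592.4 = 444 kN.

444 kN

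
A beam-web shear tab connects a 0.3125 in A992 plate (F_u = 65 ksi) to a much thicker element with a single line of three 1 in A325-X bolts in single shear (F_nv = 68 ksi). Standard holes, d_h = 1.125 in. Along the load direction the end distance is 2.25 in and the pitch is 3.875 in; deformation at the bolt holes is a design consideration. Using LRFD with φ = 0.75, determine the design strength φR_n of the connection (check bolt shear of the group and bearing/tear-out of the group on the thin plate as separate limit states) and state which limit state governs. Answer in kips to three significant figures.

104 kips (bearing governs)

Bolt shear: A_b = π·1²/4 = 0.7854 in²; R_n = 68 × 0.7854 × 3 × 1 = 160.2 kips → 0.75 × 160.2 = 120 kips.
Bearing (1.2 l_c t F_u ≤ 2.4 d t F_u): upper limit = 2.4·1·0.3125·65 = 48.75 kips.
  Edge l_c = 2.25 − 1.125/2 = 1.688 → r_n = 41.13 kips; interior l_c = 3.875 − 1.125 = 2.75 → r_n = 48.75 kips.
  R_n,bearing = 1·41.13 + 2·48.75 = 138.6 kips → 0.75 × 138.6 = 104 kips.
Bearing governs: 104 kips.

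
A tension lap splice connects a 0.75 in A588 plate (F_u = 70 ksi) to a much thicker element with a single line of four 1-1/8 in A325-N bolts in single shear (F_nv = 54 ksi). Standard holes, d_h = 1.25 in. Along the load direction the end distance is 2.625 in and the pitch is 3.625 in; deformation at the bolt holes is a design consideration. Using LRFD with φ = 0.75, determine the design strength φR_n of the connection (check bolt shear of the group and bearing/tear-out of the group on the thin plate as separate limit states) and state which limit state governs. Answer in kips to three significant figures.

161 kips (bolt shear governs)

Bolt shear: A_b = π·1.125²/4 = 0.994 in²; R_n = 54 × 0.994 × 4 × 1 = 214.7 kips → 0.75 × 214.7 = 161 kips.
Bearing (1.2 l_c t F_u ≤ 2.4 d t F_u): upper limit = 2.4·1.125·0.75·70 = 141.8 kips.
  Edge l_c = 2.625 − 1.25/2 = 2 → r_n = 126 kips; interior l_c = 3.625 − 1.25 = 2.375 → r_n = 141.8 kips.
  R_n,bearing = 1·126 + 3·141.8 = 551.2 kips → 0.75 × 551.2 = 413 kips.
Bolt shear governs: 161 kips.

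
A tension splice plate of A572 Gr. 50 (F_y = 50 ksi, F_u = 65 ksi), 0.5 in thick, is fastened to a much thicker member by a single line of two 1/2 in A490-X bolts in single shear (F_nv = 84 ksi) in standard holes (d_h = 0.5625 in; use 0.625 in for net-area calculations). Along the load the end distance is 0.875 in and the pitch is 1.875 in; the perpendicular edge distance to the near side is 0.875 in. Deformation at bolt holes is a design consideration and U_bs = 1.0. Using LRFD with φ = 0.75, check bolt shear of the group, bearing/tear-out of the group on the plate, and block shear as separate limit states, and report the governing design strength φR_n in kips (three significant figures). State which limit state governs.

24.7 kips (bolt shear governs)

Bolt shear: A_b = π·0.5²/4 = 0.1963 in²; R_n = 84 × 0.1963 × 2 × 1 = 32.99 kips → 0.75 × 32.99 = 24.7 kips.
Bearing: edge l_c = 0.5938, r_n = 23.16 kips; interior l_c = 1.312, r_n = 39 kips; R_n = 23.16 + 1·39 = 62.16 kips → 46.6 kips.
Block shear: A_gv = 1.375, A_nv = 0.9062, A_nt = 0.2812 in²; R_n = min(0.6F_uA_nv, 0.6F_yA_gv) + U_bs·F_u·A_nt = 53.62 kips → 40.2 kips.
Bolt shear governs: 24.7 kips.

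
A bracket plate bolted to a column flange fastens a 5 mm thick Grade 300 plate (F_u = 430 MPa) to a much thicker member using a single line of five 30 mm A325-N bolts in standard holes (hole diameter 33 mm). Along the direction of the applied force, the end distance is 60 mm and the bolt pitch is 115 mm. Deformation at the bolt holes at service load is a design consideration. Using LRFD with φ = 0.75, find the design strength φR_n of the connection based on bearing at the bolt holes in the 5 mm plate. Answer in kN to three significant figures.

549 kN

Per bolt r_n = 1.2 l_c t F_u ≤ 2.4 d t F_u; upper limit = 2.4 × 30 × 5 × 430 / 1000 = 154.8 kN.
Edge bolt: l_c = 60 − 33/2 = 43.5 mm → 1.2 × 43.5 × 5 × 430 / 1000 = 112.2 → r_n = 112.2 kN.
Interior bolts: l_c = 115 − 33 = 82 mm → 1.2 × 82 × 5 × 430 / 1000 = 211.6 → r_n = 154.8 kN.
R_n = 1 × 112.2 + 4 × 154.8 = 731.4 kN.
Design strength φR_n = 0.75 × 731.4 = 549 kN.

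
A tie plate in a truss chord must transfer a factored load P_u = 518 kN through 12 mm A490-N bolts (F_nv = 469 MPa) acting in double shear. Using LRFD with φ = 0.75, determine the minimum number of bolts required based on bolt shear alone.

7 bolts

A_b = π·12²/4 = 113.1 mm².
Per-bolt design strength φR_n = 0.75 × 469 × 113.1 × 2 / 1000 = 79.56 kN.
n ≥ 518 / 79.56 = 6.51 → use 7 bolts.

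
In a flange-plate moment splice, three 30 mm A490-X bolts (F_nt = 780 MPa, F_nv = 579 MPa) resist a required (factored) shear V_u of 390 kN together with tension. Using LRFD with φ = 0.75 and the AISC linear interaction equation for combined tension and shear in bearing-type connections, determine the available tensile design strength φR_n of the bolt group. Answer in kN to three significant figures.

1090 kN

A_b = π·30²/4 = 706.9 mm²; f_rv = 390 × 1000 / (3 × 706.9) = 183.9 MPa.
F'_nt = 1.3 F_nt − (F_nt / φF_nv) f_rv = 1.3·780 − (780/(0.75·579))·183.9 = 683.7 MPa, capped at F_nt → F'_nt = 683.7 MPa.
R_n = F'_nt · A_b · n = 683.7 × 706.9 × 3 / 1000 = 1450 kN.
Design strength φR_n = 0.75 × 1450 = 1090 kN.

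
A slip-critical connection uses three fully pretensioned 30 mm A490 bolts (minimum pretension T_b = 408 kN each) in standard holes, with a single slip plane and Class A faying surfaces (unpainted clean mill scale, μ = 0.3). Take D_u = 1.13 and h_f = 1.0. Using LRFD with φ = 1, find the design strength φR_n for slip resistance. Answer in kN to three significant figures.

415 kN

R_n = μ · D_u · h_f · T_b · n_s · n_b = 0.3 × 1.13 × 1.0 × 408 × 1 × 3 = 414.9 kN.
Design strength φR_n = 1 × 414.9 = 415 kN.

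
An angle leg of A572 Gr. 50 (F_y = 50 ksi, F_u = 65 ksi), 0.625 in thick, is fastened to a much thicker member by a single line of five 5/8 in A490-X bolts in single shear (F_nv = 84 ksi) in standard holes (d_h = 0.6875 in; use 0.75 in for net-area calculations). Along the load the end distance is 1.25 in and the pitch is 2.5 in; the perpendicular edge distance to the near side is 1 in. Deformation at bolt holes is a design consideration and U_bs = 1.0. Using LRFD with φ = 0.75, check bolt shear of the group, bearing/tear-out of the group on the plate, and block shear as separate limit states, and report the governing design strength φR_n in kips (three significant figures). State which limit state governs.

96.6 kips (bolt shear governs)

Bolt shear: A_b = π·0.625²/4 = 0.3068 in²; R_n = 84 × 0.3068 × 5 × 1 = 128.9 kips → 0.75 × 128.9 = 96.6 kips.
Bearing: edge l_c = 0.9062, r_n = 44.18 kips; interior l_c = 1.812, r_n = 60.94 kips; R_n = 44.18 + 4·60.94 = 287.9 kips → 216 kips.
Block shear: A_gv = 7.031, A_nv = 4.922, A_nt = 0.3906 in²; R_n = min(0.6F_uA_nv, 0.6F_yA_gv) + U_bs·F_u·A_nt = 217.3 kips → 163 kips.
Bolt shear governs: 96.6 kips.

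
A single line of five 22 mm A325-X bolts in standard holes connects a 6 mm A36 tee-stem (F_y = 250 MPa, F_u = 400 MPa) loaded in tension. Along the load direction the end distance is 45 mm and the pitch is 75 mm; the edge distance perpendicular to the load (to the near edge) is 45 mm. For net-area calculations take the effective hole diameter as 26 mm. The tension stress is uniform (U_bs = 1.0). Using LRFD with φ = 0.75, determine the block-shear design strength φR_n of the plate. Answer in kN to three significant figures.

290 kN

Shear plane L_v = 45 + 4·75 = 345 mm; A_gv = 345 × 6 = 2070 mm².
A_nv = (345 − 4.5·26) × 6 = 1368 mm².
A_nt = (45 − 0.5·26) × 6 = 192 mm².
0.6 F_u A_nv = 328.3 kN; 0.6 F_y A_gv = 310.5 kN → shear yielding governs the shear term.
R_n = 310.5 + 1.0 × 400 × 192 / 1000 = 387.3 kN.
Design strength φR_n = 0.75 × 387.3 = 290 kN.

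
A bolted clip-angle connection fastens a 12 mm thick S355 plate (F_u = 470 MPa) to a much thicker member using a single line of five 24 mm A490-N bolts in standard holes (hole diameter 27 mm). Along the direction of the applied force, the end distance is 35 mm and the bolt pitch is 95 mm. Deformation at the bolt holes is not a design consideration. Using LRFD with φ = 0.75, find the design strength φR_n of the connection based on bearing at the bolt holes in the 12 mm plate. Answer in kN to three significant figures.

Per bolt r_n = 1.5 l_c t F_u ≤ 3.0 d t F_u; upper limit = 3.0 × 24 × 12 × 470 / 1000 = 406.1 kN.
Edge bolt: l_c = 35 − 27/2 = 21.5 mm → 1.5 × 21.5 × 12 × 470 / 1000 = 181.9 → r_n = 181.9 kN.
Interior bolts: l_c = 95 − 27 = 68 mm → 1.5 × 68 × 12 × 470 / 1000 = 575.3 → r_n = 406.1 kN.
R_n = 1 × 181.9 + 4 × 406.1 = 1806 kN.
Design strength φR_n = 0.75 × 1806 = 1350 kN.

1350 kN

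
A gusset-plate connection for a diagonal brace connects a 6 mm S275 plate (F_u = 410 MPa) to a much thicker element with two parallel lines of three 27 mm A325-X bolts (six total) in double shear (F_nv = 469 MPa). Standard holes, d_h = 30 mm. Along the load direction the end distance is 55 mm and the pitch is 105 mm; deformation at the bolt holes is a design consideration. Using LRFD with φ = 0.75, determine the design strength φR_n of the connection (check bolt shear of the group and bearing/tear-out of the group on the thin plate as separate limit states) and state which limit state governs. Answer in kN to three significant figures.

655 kN (bearing governs)

Bolt shear: A_b = π·27²/4 = 572.6 mm²; R_n = 469 × 572.6 × 6 × 2 / 1000 = 3222 kN → 0.75 × 3222 = 2420 kN.
Bearing (1.2 l_c t F_u ≤ 2.4 d t F_u): upper limit = 2.4·27·6·410 / 1000 = 159.4 kN.
  Edge l_c = 55 − 30/2 = 40 → r_n = 118.1 kN; interior l_c = 105 − 30 = 75 → r_n = 159.4 kN.
  R_n,bearing = 2·118.1 + 4·159.4 = 873.8 kN → 0.75 × 873.8 = 655 kN.
Bearing governs: 655 kN.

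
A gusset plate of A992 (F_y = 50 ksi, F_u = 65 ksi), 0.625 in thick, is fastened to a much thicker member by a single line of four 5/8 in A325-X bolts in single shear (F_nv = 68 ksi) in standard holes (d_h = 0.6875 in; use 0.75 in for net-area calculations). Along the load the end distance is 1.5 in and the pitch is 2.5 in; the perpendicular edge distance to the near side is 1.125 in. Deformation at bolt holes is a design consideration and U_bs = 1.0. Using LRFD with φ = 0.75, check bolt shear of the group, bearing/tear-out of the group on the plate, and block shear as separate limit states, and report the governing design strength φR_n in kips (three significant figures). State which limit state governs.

Bolt shear: A_b = π·0.625²/4 = 0.3068 in²; R_n = 68 × 0.3068 × 4 × 1 = 83.45 kips → 0.75 × 83.45 = 62.6 kips.
Bearing: edge l_c = 1.156, r_n = 56.37 kips; interior l_c = 1.812, r_n = 60.94 kips; R_n = 56.37 + 3·60.94 = 239.2 kips → 179 kips.
Block shear: A_gv = 5.625, A_nv = 3.984, A_nt = 0.4688 in²; R_n = min(0.6F_uA_nv, 0.6F_yA_gv) + U_bs·F_u·A_nt = 185.9 kips → 139 kips.
Bolt shear governs: 62.6 kips.

62.6 kips (bolt shear governs)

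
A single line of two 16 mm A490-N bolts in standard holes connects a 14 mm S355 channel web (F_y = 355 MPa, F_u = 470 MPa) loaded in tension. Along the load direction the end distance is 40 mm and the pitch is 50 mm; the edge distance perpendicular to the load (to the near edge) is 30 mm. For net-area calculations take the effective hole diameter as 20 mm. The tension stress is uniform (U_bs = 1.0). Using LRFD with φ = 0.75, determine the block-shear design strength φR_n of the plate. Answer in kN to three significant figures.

276 kN

Shear plane L_v = 40 + 1·50 = 90 mm; A_gv = 90 × 14 = 1260 mm².
A_nv = (90 − 1.5·20) × 14 = 840 mm².
A_nt = (30 − 0.5·20) × 14 = 280 mm².
0.6 F_u A_nv = 236.9 kN; 0.6 F_y A_gv = 268.4 kN → shear rupture governs the shear term.
R_n = 236.9 + 1.0 × 470 × 280 / 1000 = 368.5 kN.
Design strength φR_n = 0.75 × 368.5 = 276 kN.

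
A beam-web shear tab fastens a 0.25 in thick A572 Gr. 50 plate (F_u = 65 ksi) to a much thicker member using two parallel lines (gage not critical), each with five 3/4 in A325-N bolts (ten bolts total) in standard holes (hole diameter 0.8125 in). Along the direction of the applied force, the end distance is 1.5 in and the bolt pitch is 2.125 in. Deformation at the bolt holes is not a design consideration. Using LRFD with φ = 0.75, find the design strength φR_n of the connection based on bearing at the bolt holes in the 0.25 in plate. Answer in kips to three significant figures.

232 kips

Per bolt r_n = 1.5 l_c t F_u ≤ 3.0 d t F_u; upper limit = 3.0 × 0.75 × 0.25 × 65 = 36.56 kips.
Edge bolt: l_c = 1.5 − 0.8125/2 = 1.094 in → 1.5 × 1.094 × 0.25 × 65 = 26.66 → r_n = 26.66 kips.
Interior bolts: l_c = 2.125 − 0.8125 = 1.312 in → 1.5 × 1.312 × 0.25 × 65 = 31.99 → r_n = 31.99 kips.
R_n = 2 × 26.66 + 8 × 31.99 = 309.3 kips.
Design strength φR_n = 0.75 × 309.3 = 232 kips.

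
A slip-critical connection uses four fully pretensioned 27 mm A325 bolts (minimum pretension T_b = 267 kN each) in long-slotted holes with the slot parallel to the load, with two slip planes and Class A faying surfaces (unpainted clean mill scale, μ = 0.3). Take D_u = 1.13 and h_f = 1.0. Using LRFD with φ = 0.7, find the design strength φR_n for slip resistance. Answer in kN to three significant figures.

507 kN

R_n = μ · D_u · h_f · T_b · n_s · n_b = 0.3 × 1.13 × 1.0 × 267 × 2 × 4 = 724.1 kN.
Design strength φR_n = 0.7 × 724.1 = 507 kN.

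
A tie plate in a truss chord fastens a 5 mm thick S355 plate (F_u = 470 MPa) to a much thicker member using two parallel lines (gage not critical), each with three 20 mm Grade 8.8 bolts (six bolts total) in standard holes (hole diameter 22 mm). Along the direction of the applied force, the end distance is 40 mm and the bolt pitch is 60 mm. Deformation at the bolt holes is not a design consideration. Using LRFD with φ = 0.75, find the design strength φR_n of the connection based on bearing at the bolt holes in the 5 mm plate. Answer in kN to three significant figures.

Per bolt r_n = 1.5 l_c t F_u ≤ 3.0 d t F_u; upper limit = 3.0 × 20 × 5 × 470 / 1000 = 141 kN.
Edge bolt: l_c = 40 − 22/2 = 29 mm → 1.5 × 29 × 5 × 470 / 1000 = 102.2 → r_n = 102.2 kN.
Interior bolts: l_c = 60 − 22 = 38 mm → 1.5 × 38 × 5 × 470 / 1000 = 133.9 → r_n = 133.9 kN.
R_n = 2 × 102.2 + 4 × 133.9 = 740.2 kN.
Design strength φR_n = 0.75 × 740.2 = 555 kN.

555 kN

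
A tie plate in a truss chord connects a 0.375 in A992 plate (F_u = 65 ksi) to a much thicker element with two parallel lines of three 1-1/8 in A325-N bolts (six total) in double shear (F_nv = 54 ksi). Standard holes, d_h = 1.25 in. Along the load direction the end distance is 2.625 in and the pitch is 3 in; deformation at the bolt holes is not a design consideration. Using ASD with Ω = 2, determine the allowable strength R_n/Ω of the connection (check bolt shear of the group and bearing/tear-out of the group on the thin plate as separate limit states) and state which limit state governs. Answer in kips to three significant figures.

Bolt shear: A_b = π·1.125²/4 = 0.994 in²; R_n = 54 × 0.994 × 6 × 2 = 644.1 kips → 644.1 / 2 = 322 kips.
Bearing (1.5 l_c t F_u ≤ 3.0 d t F_u): upper limit = 3.0·1.125·0.375·65 = 82.27 kips.
  Edge l_c = 2.625 − 1.25/2 = 2 → r_n = 73.12 kips; interior l_c = 3 − 1.25 = 1.75 → r_n = 63.98 kips.
  R_n,bearing = 2·73.12 + 4·63.98 = 402.2 kips → 402.2 / 2 = 201 kips.
Bearing governs: 201 kips.

201 kips (bearing governs)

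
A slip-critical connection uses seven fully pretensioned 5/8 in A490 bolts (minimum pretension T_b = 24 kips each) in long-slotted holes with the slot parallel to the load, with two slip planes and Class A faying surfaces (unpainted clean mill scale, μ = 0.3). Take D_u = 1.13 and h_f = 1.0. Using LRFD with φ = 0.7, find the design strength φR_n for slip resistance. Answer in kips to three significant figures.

R_n = μ · D_u · h_f · T_b · n_s · n_b = 0.3 × 1.13 × 1.0 × 24 × 2 × 7 = 113.9 kips.
Design strength φR_n = 0.7 × 113.9 = 79.7 kips.

79.7 kips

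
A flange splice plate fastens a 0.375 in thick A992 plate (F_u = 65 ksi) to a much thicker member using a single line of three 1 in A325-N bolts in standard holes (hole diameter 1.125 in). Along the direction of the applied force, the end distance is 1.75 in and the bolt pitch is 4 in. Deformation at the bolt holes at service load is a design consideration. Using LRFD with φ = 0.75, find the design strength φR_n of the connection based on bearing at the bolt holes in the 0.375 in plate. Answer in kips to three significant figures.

Per bolt r_n = 1.2 l_c t F_u ≤ 2.4 d t F_u; upper limit = 2.4 × 1 × 0.375 × 65 = 58.5 kips.
Edge bolt: l_c = 1.75 − 1.125/2 = 1.188 in → 1.2 × 1.188 × 0.375 × 65 = 34.73 → r_n = 34.73 kips.
Interior bolts: l_c = 4 − 1.125 = 2.875 in → 1.2 × 2.875 × 0.375 × 65 = 84.09 → r_n = 58.5 kips.
R_n = 1 × 34.73 + 2 × 58.5 = 151.7 kips.
Design strength φR_n = 0.75 × 151.7 = 114 kips.

114 kips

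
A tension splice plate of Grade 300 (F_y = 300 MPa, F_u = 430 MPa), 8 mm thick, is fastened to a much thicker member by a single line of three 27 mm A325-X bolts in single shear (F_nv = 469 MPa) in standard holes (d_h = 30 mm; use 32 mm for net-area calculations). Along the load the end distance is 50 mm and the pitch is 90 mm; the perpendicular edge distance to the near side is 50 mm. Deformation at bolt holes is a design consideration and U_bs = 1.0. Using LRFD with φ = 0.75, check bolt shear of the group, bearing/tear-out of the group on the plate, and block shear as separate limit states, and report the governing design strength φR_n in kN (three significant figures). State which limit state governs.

320 kN (block shear governs)

Bolt shear: A_b = π·27²/4 = 572.6 mm²; R_n = 469 × 572.6 × 3 × 1 / 1000 = 805.6 kN → 0.75 × 805.6 = 604 kN.
Bearing: edge l_c = 35, r_n = 144.5 kN; interior l_c = 60, r_n = 222.9 kN; R_n = 144.5 + 2·222.9 = 590.3 kN → 443 kN.
Block shear: A_gv = 1840, A_nv = 1200, A_nt = 272 mm²; R_n = min(0.6F_uA_nv, 0.6F_yA_gv) + U_bs·F_u·A_nt = 426.6 kN → 320 kN.
Block shear governs: 320 kN.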